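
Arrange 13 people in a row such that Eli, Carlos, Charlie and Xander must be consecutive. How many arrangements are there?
Treat the 4 as one block: (13-4+1)! × 4! = 3628800 × 24 = 87091200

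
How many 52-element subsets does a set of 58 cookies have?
C(58,52) = 58!/(52!×6!) = 40475358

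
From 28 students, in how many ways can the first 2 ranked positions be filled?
P(28,2) = 28!/(28-2)! = 756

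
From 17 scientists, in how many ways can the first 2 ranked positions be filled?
P(17,2) = 17!/(17-2)! = 272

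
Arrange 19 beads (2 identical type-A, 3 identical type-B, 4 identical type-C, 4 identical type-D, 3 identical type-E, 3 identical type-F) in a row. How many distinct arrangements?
19! / (2! × 3! × 4! × 4! × 3! × 3!) = 488864376000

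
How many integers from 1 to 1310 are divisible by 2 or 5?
⌊1310/2⌋ + ⌊1310/5⌋ - ⌊1310/10⌋ = 655 + 262 - 131 = 786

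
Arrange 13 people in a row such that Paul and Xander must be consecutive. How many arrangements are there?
Treat the 2 as one block: (13-2+1)! × 2! = 479001600 × 2 = 958003200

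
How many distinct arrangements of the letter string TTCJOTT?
7! / (1! × 1! × 4! × 1!) = 210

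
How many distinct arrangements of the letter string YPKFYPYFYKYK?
12! / (5! × 2! × 3! × 2!) = 166320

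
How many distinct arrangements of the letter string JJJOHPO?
7! / (1! × 1! × 2! × 3!) = 420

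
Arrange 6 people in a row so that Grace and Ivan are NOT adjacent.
Total - adjacent = 6! - (6-1)!×2 = 720 - 240 = 480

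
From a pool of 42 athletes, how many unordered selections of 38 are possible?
C(42,38) = 42!/(38!×4!) = 111930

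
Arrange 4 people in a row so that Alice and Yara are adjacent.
Treat as block: (4-1)! × 2! = 6 × 2 = 12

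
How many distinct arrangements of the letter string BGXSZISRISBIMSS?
15! / (1! × 2! × 5! × 1! × 1! × 1! × 3! × 1!) = 908107200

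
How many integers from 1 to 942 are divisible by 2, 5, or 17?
⌊942/2⌋+⌊942/5⌋+⌊942/17⌋ - ⌊942/10⌋-⌊942/34⌋-⌊942/85⌋ + ⌊942/170⌋ = 471+188+55 - 94-27-11 + 5 = 587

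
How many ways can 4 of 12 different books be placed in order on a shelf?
P(12,4) = 12!/(12-4)! = 11880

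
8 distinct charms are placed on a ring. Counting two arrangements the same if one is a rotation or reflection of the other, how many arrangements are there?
(8-1)!/2 = 5040/2 = 2520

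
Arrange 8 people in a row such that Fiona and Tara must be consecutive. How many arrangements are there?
Treat the 2 as one block: (8-2+1)! × 2! = 5040 × 2 = 10080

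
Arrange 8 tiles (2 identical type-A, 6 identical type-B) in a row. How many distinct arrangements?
8! / (2! × 6!) = 28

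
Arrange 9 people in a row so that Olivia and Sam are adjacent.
Treat as block: (9-1)! × 2! = 40320 × 2 = 80640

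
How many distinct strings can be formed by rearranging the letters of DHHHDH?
6! / (2! × 4!) = 15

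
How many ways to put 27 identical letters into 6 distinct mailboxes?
C(27+6-1, 6-1) = C(32, 5) = 201376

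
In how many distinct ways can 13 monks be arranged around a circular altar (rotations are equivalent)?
Circular: fix one position, arrange the rest. (13-1)! = 479001600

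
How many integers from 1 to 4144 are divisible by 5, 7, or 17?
⌊4144/5⌋+⌊4144/7⌋+⌊4144/17⌋ - ⌊4144/35⌋-⌊4144/85⌋-⌊4144/119⌋ + ⌊4144/595⌋ = 828+592+243 - 118-48-34 + 6 = 1469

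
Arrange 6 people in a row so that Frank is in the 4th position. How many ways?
Fix one position: (6-1)! = 120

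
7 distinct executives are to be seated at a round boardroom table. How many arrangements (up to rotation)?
Circular: fix one position, arrange the rest. (7-1)! = 720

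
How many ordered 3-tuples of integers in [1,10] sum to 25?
Coefficient of x^25 in (x + x² + ... + x^10)^3. By inclusion-exclusion on dice exceeding 10: Σ_j (-1)^j C(3,j)·C(25-1-10j, 2) = C(3,0)·C(24,2) - C(3,1)·C(14,2) + C(3,2)·C(4,2) = 1·276 - 3·91 + 3·6 = 21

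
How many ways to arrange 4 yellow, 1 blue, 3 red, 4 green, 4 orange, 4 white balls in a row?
20! / (4! × 1! × 3! × 4! × 4! × 4!) = 1222160940000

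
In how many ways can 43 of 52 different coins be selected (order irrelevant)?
C(52,43) = 52!/(43!×9!) = 3679075400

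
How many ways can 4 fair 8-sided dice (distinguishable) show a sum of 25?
Coefficient of x^25 in (x + x² + ... + x^8)^4. By inclusion-exclusion on dice exceeding 8: Σ_j (-1)^j C(4,j)·C(25-1-8j, 3) = C(4,0)·C(24,3) - C(4,1)·C(16,3) + C(4,2)·C(8,3) = 1·2024 - 4·560 + 6·56 = 120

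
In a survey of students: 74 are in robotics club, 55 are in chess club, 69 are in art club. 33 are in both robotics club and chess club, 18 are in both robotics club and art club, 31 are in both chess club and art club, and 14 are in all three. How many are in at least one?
|A∪B∪C| = 74+55+69-33-18-31+14 = 130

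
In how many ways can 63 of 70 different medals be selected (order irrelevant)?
C(70,63) = 70!/(63!×7!) = 1198774720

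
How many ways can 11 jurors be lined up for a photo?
11! = 39916800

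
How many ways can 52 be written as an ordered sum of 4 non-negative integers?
C(52+4-1, 4-1) = C(55, 3) = 26235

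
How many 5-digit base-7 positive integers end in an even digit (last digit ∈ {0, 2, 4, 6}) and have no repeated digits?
Last∈{0,2,4,6}. Last=0: 360. Last nonzero: 3×5×P(5,3) = 900. Total = 1260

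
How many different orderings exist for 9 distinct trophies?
9! = 362880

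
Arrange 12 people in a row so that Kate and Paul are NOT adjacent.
Total - adjacent = 12! - (12-1)!×2 = 479001600 - 79833600 = 399168000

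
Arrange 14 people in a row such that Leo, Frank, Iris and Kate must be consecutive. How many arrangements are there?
Treat the 4 as one block: (14-4+1)! × 4! = 39916800 × 24 = 958003200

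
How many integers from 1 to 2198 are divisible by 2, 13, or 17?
⌊2198/2⌋+⌊2198/13⌋+⌊2198/17⌋ - ⌊2198/26⌋-⌊2198/34⌋-⌊2198/221⌋ + ⌊2198/442⌋ = 1099+169+129 - 84-64-9 + 4 = 1244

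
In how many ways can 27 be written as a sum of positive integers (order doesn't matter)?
Pentagonal recurrence p(n) = p(n-1) + p(n-2) - p(n-5) - p(n-7) + p(n-12) + p(n-15) - ... gives p(0..26) = 1, 1, 2, 3, 5, 7, 11, 15, 22, 30, 42, 56, 77, 101, 135, 176, 231, 297, 385, 490, 627, 792, 1002, 1255, 1575, 1958, 2436. p(27) = p(26) + p(25) - p(22) - p(20) + p(15) + p(12) - p(5) - p(1) = 2436 + 1958 - 1002 - 627 + 176 + 77 - 7 - 1 = 3010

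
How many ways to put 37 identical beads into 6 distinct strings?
C(37+6-1, 6-1) = C(42, 5) = 850668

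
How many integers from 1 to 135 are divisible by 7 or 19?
⌊135/7⌋ + ⌊135/19⌋ - ⌊135/133⌋ = 19 + 7 - 1 = 25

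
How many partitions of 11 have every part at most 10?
Let r_j(i) = number of partitions of i into parts ≤ j, for i = 0..11. r_1(i) = 1 for all i; r_j(i) = r_{j-1}(i) + r_j(i-j). Rows j = 2..10: ≤2: 1 1 2 2 3 3 4 4 5 5 6 6; ≤3: 1 1 2 3 4 5 7 8 10 12 14 16; ≤4: 1 1 2 3 5 6 9 11 15 18 23 27; ≤5: 1 1 2 3 5 7 10 13 18 23 30 37; ≤6: 1 1 2 3 5 7 11 14 20 26 35 44; ≤7: 1 1 2 3 5 7 11 15 21 28 38 49; ≤8: 1 1 2 3 5 7 11 15 22 29 40 52; ≤9: 1 1 2 3 5 7 11 15 22 30 41 54; ≤10: 1 1 2 3 5 7 11 15 22 30 42 55. r_10(11) = 55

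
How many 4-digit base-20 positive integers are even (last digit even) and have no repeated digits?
Last∈{0,2,4,6,8,10,12,14,16,18}. Last=0: 5814. Last nonzero: 9×18×P(18,2) = 49572. Total = 55386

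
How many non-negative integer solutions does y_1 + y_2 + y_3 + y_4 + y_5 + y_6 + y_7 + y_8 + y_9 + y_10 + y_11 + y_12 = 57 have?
C(57+12-1, 12-1) = C(68, 11) = 1533058025824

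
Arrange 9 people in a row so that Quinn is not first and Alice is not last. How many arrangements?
By inclusion-exclusion: 9! - 2×(9-1)! + (9-2)! = 362880 - 80640 + 5040 = 287280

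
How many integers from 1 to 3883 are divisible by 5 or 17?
⌊3883/5⌋ + ⌊3883/17⌋ - ⌊3883/85⌋ = 776 + 228 - 45 = 959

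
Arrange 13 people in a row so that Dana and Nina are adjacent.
Treat as block: (13-1)! × 2! = 479001600 × 2 = 958003200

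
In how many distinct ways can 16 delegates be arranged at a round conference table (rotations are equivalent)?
Circular: fix one position, arrange the rest. (16-1)! = 1307674368000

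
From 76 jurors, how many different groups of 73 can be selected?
C(76,73) = 76!/(73!×3!) = 70300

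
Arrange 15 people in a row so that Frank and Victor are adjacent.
Treat as block: (15-1)! × 2! = 87178291200 × 2 = 174356582400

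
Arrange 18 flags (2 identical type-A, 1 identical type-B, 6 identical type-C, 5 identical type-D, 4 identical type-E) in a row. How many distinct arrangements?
18! / (2! × 1! × 6! × 5! × 4!) = 1543782240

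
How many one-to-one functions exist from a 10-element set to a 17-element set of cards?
P(17,10) = 17!/(17-10)! = 70572902400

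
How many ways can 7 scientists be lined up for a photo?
7! = 5040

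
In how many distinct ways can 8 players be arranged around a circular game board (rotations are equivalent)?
Circular: fix one position, arrange the rest. (8-1)! = 5040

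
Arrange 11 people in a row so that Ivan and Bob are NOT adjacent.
Total - adjacent = 11! - (11-1)!×2 = 39916800 - 7257600 = 32659200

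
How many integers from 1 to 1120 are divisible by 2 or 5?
⌊1120/2⌋ + ⌊1120/5⌋ - ⌊1120/10⌋ = 560 + 224 - 112 = 672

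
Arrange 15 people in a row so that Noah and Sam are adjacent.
Treat as block: (15-1)! × 2! = 87178291200 × 2 = 174356582400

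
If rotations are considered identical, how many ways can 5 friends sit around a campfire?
Circular: fix one position, arrange the rest. (5-1)! = 24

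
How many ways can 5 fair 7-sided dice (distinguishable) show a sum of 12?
Coefficient of x^12 in (x + x² + ... + x^7)^5. By inclusion-exclusion on dice exceeding 7: Σ_j (-1)^j C(5,j)·C(12-1-7j, 4) = C(5,0)·C(11,4) - C(5,1)·C(4,4) = 1·330 - 5·1 = 325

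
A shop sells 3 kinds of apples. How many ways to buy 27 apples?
C(27+3-1, 3-1) = C(29, 2) = 406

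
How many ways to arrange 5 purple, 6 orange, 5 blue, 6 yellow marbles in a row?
22! / (5! × 6! × 5! × 6!) = 150570227808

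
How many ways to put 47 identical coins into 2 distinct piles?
C(47+2-1, 2-1) = C(48, 1) = 48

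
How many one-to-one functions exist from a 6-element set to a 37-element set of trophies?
P(37,6) = 37!/(37-6)! = 1673844480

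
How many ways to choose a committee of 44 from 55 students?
C(55,44) = 55!/(44!×11!) = 119653565850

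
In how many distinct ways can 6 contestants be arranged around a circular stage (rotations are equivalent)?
Circular: fix one position, arrange the rest. (6-1)! = 120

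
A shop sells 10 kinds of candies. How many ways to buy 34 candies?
C(34+10-1, 10-1) = C(43, 9) = 563921995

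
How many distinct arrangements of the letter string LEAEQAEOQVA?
11! / (1! × 3! × 1! × 2! × 1! × 3!) = 554400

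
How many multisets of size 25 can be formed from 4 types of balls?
C(25+4-1, 4-1) = C(28, 3) = 3276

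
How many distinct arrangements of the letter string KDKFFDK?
7! / (3! × 2! × 2!) = 210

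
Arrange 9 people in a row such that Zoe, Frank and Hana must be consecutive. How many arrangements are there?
Treat the 3 as one block: (9-3+1)! × 3! = 5040 × 6 = 30240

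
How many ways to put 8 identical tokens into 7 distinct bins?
C(8+7-1, 7-1) = C(14, 6) = 3003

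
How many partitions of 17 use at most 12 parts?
By conjugation, equals partitions of 17 into parts ≤ 12. Let r_j(i) = number of partitions of i into parts ≤ j, for i = 0..17. r_1(i) = 1 for all i; r_j(i) = r_{j-1}(i) + r_j(i-j). Rows j = 2..12: ≤2: 1 1 2 2 3 3 4 4 5 5 6 6 7 7 8 8 9 9; ≤3: 1 1 2 3 4 5 7 8 10 12 14 16 19 21 24 27 30 33; ≤4: 1 1 2 3 5 6 9 11 15 18 23 27 34 39 47 54 64 72; ≤5: 1 1 2 3 5 7 10 13 18 23 30 37 47 57 70 84 101 119; ≤6: 1 1 2 3 5 7 11 14 20 26 35 44 58 71 90 110 136 163; ≤7: 1 1 2 3 5 7 11 15 21 28 38 49 65 82 105 131 164 201; ≤8: 1 1 2 3 5 7 11 15 22 29 40 52 70 89 116 146 186 230; ≤9: 1 1 2 3 5 7 11 15 22 30 41 54 73 94 123 157 201 252; ≤10: 1 1 2 3 5 7 11 15 22 30 42 55 75 97 128 164 212 267; ≤11: 1 1 2 3 5 7 11 15 22 30 42 56 76 99 131 169 219 278; ≤12: 1 1 2 3 5 7 11 15 22 30 42 56 77 100 133 172 224 285. r_12(17) = 285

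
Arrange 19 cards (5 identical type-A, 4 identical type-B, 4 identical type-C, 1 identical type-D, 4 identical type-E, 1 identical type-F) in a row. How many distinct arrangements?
19! / (5! × 4! × 4! × 1! × 4! × 1!) = 73329656400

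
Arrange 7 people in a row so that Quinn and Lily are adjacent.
Treat as block: (7-1)! × 2! = 720 × 2 = 1440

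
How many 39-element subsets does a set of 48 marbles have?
C(48,39) = 48!/(39!×9!) = 1677106640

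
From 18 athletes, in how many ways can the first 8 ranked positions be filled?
P(18,8) = 18!/(18-8)! = 1764322560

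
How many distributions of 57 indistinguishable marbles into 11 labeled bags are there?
C(57+11-1, 11-1) = C(67, 10) = 247994680648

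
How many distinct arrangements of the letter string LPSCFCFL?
8! / (2! × 2! × 1! × 2! × 1!) = 5040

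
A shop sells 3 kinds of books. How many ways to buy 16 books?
C(16+3-1, 3-1) = C(18, 2) = 153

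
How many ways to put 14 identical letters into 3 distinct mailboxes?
C(14+3-1, 3-1) = C(16, 2) = 120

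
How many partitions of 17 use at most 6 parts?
By conjugation, equals partitions of 17 into parts ≤ 6. Let r_j(i) = number of partitions of i into parts ≤ j, for i = 0..17. r_1(i) = 1 for all i; r_j(i) = r_{j-1}(i) + r_j(i-j). Rows j = 2..6: ≤2: 1 1 2 2 3 3 4 4 5 5 6 6 7 7 8 8 9 9; ≤3: 1 1 2 3 4 5 7 8 10 12 14 16 19 21 24 27 30 33; ≤4: 1 1 2 3 5 6 9 11 15 18 23 27 34 39 47 54 64 72; ≤5: 1 1 2 3 5 7 10 13 18 23 30 37 47 57 70 84 101 119; ≤6: 1 1 2 3 5 7 11 14 20 26 35 44 58 71 90 110 136 163. r_6(17) = 163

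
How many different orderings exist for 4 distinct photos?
4! = 24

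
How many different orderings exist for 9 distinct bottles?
9! = 362880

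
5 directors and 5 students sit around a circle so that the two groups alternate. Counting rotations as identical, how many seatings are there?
Fix one of the directors: (5-1)! ways for the remaining directors, × 5! ways for the students = 24 × 120 = 2880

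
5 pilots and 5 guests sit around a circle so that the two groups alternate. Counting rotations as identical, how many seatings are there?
Fix one of the pilots: (5-1)! ways for the remaining pilots, × 5! ways for the guests = 24 × 120 = 2880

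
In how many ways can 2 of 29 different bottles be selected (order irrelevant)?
C(29,2) = 29!/(2!×27!) = 406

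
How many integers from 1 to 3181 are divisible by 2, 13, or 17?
⌊3181/2⌋+⌊3181/13⌋+⌊3181/17⌋ - ⌊3181/26⌋-⌊3181/34⌋-⌊3181/221⌋ + ⌊3181/442⌋ = 1590+244+187 - 122-93-14 + 7 = 1799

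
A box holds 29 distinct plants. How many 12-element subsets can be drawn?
C(29,12) = 29!/(12!×17!) = 51895935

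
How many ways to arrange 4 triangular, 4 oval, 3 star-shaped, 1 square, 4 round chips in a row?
16! / (4! × 4! × 3! × 1! × 4!) = 252252000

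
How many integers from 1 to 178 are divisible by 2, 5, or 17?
⌊178/2⌋+⌊178/5⌋+⌊178/17⌋ - ⌊178/10⌋-⌊178/34⌋-⌊178/85⌋ + ⌊178/170⌋ = 89+35+10 - 17-5-2 + 1 = 111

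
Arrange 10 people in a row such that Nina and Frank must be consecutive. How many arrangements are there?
Treat the 2 as one block: (10-2+1)! × 2! = 362880 × 2 = 725760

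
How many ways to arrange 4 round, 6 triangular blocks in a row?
10! / (4! × 6!) = 210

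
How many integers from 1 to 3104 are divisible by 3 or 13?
⌊3104/3⌋ + ⌊3104/13⌋ - ⌊3104/39⌋ = 1034 + 238 - 79 = 1193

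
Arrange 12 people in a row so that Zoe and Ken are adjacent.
Treat as block: (12-1)! × 2! = 39916800 × 2 = 79833600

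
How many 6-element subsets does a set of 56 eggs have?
C(56,6) = 56!/(6!×50!) = 32468436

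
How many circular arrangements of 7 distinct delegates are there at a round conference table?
Circular: fix one position, arrange the rest. (7-1)! = 720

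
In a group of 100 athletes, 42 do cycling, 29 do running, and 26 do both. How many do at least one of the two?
|A∪B| = |A| + |B| - |A∩B| = 42 + 29 - 26 = 45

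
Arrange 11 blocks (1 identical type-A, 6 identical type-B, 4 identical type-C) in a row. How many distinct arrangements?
11! / (1! × 6! × 4!) = 2310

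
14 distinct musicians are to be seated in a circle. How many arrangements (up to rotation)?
Circular: fix one position, arrange the rest. (14-1)! = 6227020800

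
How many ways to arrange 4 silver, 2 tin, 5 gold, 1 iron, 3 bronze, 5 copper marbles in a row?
20! / (4! × 2! × 5! × 1! × 3! × 5!) = 586637251200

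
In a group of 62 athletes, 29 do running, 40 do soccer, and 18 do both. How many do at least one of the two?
|A∪B| = |A| + |B| - |A∩B| = 29 + 40 - 18 = 51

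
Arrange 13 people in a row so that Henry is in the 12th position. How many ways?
Fix one position: (13-1)! = 479001600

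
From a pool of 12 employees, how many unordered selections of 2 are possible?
C(12,2) = 12!/(2!×10!) = 66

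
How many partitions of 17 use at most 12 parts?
By conjugation, equals partitions of 17 into parts ≤ 12. Let r_j(i) = number of partitions of i into parts ≤ j, for i = 0..17. r_1(i) = 1 for all i; r_j(i) = r_{j-1}(i) + r_j(i-j). Rows j = 2..12: ≤2: 1 1 2 2 3 3 4 4 5 5 6 6 7 7 8 8 9 9; ≤3: 1 1 2 3 4 5 7 8 10 12 14 16 19 21 24 27 30 33; ≤4: 1 1 2 3 5 6 9 11 15 18 23 27 34 39 47 54 64 72; ≤5: 1 1 2 3 5 7 10 13 18 23 30 37 47 57 70 84 101 119; ≤6: 1 1 2 3 5 7 11 14 20 26 35 44 58 71 90 110 136 163; ≤7: 1 1 2 3 5 7 11 15 21 28 38 49 65 82 105 131 164 201; ≤8: 1 1 2 3 5 7 11 15 22 29 40 52 70 89 116 146 186 230; ≤9: 1 1 2 3 5 7 11 15 22 30 41 54 73 94 123 157 201 252; ≤10: 1 1 2 3 5 7 11 15 22 30 42 55 75 97 128 164 212 267; ≤11: 1 1 2 3 5 7 11 15 22 30 42 56 76 99 131 169 219 278; ≤12: 1 1 2 3 5 7 11 15 22 30 42 56 77 100 133 172 224 285. r_12(17) = 285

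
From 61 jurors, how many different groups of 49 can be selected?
C(61,49) = 61!/(49!×12!) = 1742058970275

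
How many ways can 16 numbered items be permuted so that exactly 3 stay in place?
Choose the 3 fixed points C(16,3) = 560, derange the rest: !13 = Σ_{j=0}^{13} (-1)^j·13!/j! = 6227020800 - 6227020800 + 3113510400 - 1037836800 + 259459200 - 51891840 + 8648640 - 1235520 + 154440 - 17160 + 1716 - 156 + 13 - 1 = 2290792932. Product = 560 × 2290792932 = 1282844041920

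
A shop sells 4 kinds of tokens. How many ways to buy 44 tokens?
C(44+4-1, 4-1) = C(47, 3) = 16215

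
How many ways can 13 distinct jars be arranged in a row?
13! = 6227020800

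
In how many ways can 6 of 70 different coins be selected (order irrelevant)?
C(70,6) = 70!/(6!×64!) = 131115985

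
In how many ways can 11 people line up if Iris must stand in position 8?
Fix one position: (11-1)! = 3628800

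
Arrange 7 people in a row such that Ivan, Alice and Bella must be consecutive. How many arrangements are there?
Treat the 3 as one block: (7-3+1)! × 3! = 120 × 6 = 720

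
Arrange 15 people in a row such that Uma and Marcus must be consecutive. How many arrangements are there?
Treat the 2 as one block: (15-2+1)! × 2! = 87178291200 × 2 = 174356582400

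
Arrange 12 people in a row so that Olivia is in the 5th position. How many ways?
Fix one position: (12-1)! = 39916800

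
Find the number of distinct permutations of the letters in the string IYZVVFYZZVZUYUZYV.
17! / (4! × 1! × 1! × 4! × 2! × 5!) = 2572970400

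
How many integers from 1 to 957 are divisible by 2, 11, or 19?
⌊957/2⌋+⌊957/11⌋+⌊957/19⌋ - ⌊957/22⌋-⌊957/38⌋-⌊957/209⌋ + ⌊957/418⌋ = 478+87+50 - 43-25-4 + 2 = 545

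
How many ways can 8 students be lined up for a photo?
8! = 40320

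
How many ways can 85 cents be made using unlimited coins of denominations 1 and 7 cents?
Coefficient of x^85 in 1/(1-x^1) · 1/(1-x^7). Use j coins of 7 for j = 0..⌊85/7⌋ = 12, the rest in 1s: 12 + 1 = 13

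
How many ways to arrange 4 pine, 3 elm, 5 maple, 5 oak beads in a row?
17! / (4! × 3! × 5! × 5!) = 171531360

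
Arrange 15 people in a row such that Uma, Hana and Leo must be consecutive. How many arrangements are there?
Treat the 3 as one block: (15-3+1)! × 3! = 6227020800 × 6 = 37362124800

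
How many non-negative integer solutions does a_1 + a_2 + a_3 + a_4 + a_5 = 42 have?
C(42+5-1, 5-1) = C(46, 4) = 163185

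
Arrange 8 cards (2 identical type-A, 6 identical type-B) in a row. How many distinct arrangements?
8! / (2! × 6!) = 28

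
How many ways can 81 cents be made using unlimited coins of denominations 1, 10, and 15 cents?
Coefficient of x^81 in 1/(1-x^1) · 1/(1-x^10) · 1/(1-x^15). Case on j = number of 15-cent coins (j = 0..5); remainder r = 81 - 15j is made from {1,10} in ⌊r/10⌋+1 ways. r = 81, 66, 51, 36, 21, 6 → 9 + 7 + 6 + 4 + 3 + 1 = 30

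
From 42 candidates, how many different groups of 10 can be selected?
C(42,10) = 42!/(10!×32!) = 1471442973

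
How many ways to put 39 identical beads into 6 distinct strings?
C(39+6-1, 6-1) = C(44, 5) = 1086008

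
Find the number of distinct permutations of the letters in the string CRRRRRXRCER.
11! / (1! × 1! × 2! × 7!) = 3960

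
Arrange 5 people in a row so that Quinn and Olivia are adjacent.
Treat as block: (5-1)! × 2! = 24 × 2 = 48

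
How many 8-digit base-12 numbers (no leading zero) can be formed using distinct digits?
First digit: 11 choices (nonzero). Then descending: 11 × 11 × 10 × 9 × 8 × 7 × 6 × 5 = 18295200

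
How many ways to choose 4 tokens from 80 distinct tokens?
C(80,4) = 80!/(4!×76!) = 1581580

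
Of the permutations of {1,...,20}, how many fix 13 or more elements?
Exactly j fixed points: C(20,j)·!(20-j); sum over j ≥ 13 (derangement numbers via !m = (m-1)·(!(m-1) + !(m-2)): !0..!7 = 1, 0, 1, 2, 9, 44, 265, 1854). Σ_{j=13}^{20} C(20,j)·!(20-j) = C(20,13)·!7 + C(20,14)·!6 + C(20,15)·!5 + C(20,16)·!4 + C(20,17)·!3 + C(20,18)·!2 + C(20,19)·!1 + C(20,20)·!0 = 77520·1854 + 38760·265 + 15504·44 + 4845·9 + 1140·2 + 190·1 + 20·0 + 1·1 = 154721732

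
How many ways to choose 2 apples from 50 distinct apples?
C(50,2) = 50!/(2!×48!) = 1225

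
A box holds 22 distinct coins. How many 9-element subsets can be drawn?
C(22,9) = 22!/(9!×13!) = 497420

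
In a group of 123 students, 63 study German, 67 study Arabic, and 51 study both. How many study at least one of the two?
|A∪B| = |A| + |B| - |A∩B| = 63 + 67 - 51 = 79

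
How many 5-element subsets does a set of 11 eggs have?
C(11,5) = 11!/(5!×6!) = 462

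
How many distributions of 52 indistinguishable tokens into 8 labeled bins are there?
C(52+8-1, 8-1) = C(59, 7) = 341149446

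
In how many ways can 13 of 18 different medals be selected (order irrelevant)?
C(18,13) = 18!/(13!×5!) = 8568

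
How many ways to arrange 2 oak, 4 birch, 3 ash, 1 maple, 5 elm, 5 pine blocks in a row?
20! / (2! × 4! × 3! × 1! × 5! × 5!) = 586637251200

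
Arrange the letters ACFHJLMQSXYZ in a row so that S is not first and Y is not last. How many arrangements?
By inclusion-exclusion: 12! - 2×(12-1)! + (12-2)! = 479001600 - 79833600 + 3628800 = 402796800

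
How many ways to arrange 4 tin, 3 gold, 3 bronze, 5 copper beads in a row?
15! / (4! × 3! × 3! × 5!) = 12612600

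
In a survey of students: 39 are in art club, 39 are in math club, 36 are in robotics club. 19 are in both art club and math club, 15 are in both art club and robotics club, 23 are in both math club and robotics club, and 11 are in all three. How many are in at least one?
|A∪B∪C| = 39+39+36-19-15-23+11 = 68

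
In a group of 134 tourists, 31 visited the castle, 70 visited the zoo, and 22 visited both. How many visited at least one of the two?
|A∪B| = |A| + |B| - |A∩B| = 31 + 70 - 22 = 79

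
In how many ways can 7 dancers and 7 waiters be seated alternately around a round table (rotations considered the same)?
Fix one of the dancers: (7-1)! ways for the remaining dancers, × 7! ways for the waiters = 720 × 5040 = 3628800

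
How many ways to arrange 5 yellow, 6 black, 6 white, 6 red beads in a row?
23! / (5! × 6! × 6! × 6!) = 577185873264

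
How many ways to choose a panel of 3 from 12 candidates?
C(12,3) = 12!/(3!×9!) = 220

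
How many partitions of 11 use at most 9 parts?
By conjugation, equals partitions of 11 into parts ≤ 9. Let r_j(i) = number of partitions of i into parts ≤ j, for i = 0..11. r_1(i) = 1 for all i; r_j(i) = r_{j-1}(i) + r_j(i-j). Rows j = 2..9: ≤2: 1 1 2 2 3 3 4 4 5 5 6 6; ≤3: 1 1 2 3 4 5 7 8 10 12 14 16; ≤4: 1 1 2 3 5 6 9 11 15 18 23 27; ≤5: 1 1 2 3 5 7 10 13 18 23 30 37; ≤6: 1 1 2 3 5 7 11 14 20 26 35 44; ≤7: 1 1 2 3 5 7 11 15 21 28 38 49; ≤8: 1 1 2 3 5 7 11 15 22 29 40 52; ≤9: 1 1 2 3 5 7 11 15 22 30 41 54. r_9(11) = 54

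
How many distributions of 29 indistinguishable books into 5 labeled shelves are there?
C(29+5-1, 5-1) = C(33, 4) = 40920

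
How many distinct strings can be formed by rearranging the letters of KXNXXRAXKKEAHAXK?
16! / (4! × 1! × 1! × 1! × 1! × 5! × 3!) = 1210809600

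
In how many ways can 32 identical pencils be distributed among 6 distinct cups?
C(32+6-1, 6-1) = C(37, 5) = 435897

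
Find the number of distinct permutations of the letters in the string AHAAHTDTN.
9! / (3! × 1! × 2! × 1! × 2!) = 15120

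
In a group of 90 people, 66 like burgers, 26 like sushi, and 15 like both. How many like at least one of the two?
|A∪B| = |A| + |B| - |A∩B| = 66 + 26 - 15 = 77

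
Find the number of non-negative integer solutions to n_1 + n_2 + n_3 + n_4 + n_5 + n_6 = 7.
C(7+6-1, 6-1) = C(12, 5) = 792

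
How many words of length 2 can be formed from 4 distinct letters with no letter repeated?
P(4,2) = 4!/(4-2)! = 12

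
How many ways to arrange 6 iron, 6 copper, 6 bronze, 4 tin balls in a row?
22! / (6! × 6! × 6! × 4!) = 125475189840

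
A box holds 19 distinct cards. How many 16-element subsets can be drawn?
C(19,16) = 19!/(16!×3!) = 969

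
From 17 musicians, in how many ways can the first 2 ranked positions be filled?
P(17,2) = 17!/(17-2)! = 272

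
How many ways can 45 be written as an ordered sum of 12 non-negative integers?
C(45+12-1, 12-1) = C(56, 11) = 148902215280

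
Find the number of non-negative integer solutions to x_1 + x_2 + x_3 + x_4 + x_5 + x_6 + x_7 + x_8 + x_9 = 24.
C(24+9-1, 9-1) = C(32, 8) = 10518300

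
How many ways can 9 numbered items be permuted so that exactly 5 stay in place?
Choose the 5 fixed points C(9,5) = 126, derange the rest: !4 = Σ_{j=0}^{4} (-1)^j·4!/j! = 24 - 24 + 12 - 4 + 1 = 9. Product = 126 × 9 = 1134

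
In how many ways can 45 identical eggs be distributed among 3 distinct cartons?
C(45+3-1, 3-1) = C(47, 2) = 1081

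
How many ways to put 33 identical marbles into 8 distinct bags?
C(33+8-1, 8-1) = C(40, 7) = 18643560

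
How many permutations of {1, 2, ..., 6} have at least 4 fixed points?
Exactly j fixed points: C(6,j)·!(6-j); sum over j ≥ 4 (derangement numbers via !m = (m-1)·(!(m-1) + !(m-2)): !0..!2 = 1, 0, 1). Σ_{j=4}^{6} C(6,j)·!(6-j) = C(6,4)·!2 + C(6,5)·!1 + C(6,6)·!0 = 15·1 + 6·0 + 1·1 = 16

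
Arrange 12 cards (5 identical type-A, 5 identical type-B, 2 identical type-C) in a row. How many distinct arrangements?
12! / (5! × 5! × 2!) = 16632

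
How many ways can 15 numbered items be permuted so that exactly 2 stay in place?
Choose the 2 fixed points C(15,2) = 105, derange the rest: !13 = Σ_{j=0}^{13} (-1)^j·13!/j! = 6227020800 - 6227020800 + 3113510400 - 1037836800 + 259459200 - 51891840 + 8648640 - 1235520 + 154440 - 17160 + 1716 - 156 + 13 - 1 = 2290792932. Product = 105 × 2290792932 = 240533257860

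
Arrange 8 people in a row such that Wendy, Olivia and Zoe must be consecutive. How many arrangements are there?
Treat the 3 as one block: (8-3+1)! × 3! = 720 × 6 = 4320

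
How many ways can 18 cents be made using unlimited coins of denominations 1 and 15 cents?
Coefficient of x^18 in 1/(1-x^1) · 1/(1-x^15). Use j coins of 15 for j = 0..⌊18/15⌋ = 1, the rest in 1s: 1 + 1 = 2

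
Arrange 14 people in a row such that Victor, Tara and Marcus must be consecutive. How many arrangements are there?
Treat the 3 as one block: (14-3+1)! × 3! = 479001600 × 6 = 2874009600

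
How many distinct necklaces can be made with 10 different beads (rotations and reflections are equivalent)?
(10-1)!/2 = 362880/2 = 181440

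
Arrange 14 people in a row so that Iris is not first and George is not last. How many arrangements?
By inclusion-exclusion: 14! - 2×(14-1)! + (14-2)! = 87178291200 - 12454041600 + 479001600 = 75203251200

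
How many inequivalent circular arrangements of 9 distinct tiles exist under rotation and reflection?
(9-1)!/2 = 40320/2 = 20160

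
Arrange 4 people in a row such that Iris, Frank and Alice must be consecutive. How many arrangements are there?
Treat the 3 as one block: (4-3+1)! × 3! = 2 × 6 = 12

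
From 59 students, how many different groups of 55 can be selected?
C(59,55) = 59!/(55!×4!) = 455126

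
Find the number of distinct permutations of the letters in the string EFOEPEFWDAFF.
12! / (1! × 1! × 1! × 1! × 1! × 4! × 3!) = 3326400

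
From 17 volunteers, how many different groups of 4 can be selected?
C(17,4) = 17!/(4!×13!) = 2380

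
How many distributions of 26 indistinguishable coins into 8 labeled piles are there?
C(26+8-1, 8-1) = C(33, 7) = 4272048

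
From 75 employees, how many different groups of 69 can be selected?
C(75,69) = 75!/(69!×6!) = 201359550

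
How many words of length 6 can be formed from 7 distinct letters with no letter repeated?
P(7,6) = 7!/(7-6)! = 5040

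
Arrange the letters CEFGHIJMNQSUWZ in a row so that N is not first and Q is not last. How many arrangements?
By inclusion-exclusion: 14! - 2×(14-1)! + (14-2)! = 87178291200 - 12454041600 + 479001600 = 75203251200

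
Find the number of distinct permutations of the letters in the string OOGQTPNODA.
10! / (3! × 1! × 1! × 1! × 1! × 1! × 1! × 1!) = 604800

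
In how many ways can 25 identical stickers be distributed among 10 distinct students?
C(25+10-1, 10-1) = C(34, 9) = 52451256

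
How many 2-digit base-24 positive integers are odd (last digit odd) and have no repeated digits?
Last∈{1,3,5,7,9,11,13,15,17,19,21,23}. Last=0: 0. Last nonzero: 12×22×P(22,0) = 264. Total = 264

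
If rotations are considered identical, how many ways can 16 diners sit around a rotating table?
Circular: fix one position, arrange the rest. (16-1)! = 1307674368000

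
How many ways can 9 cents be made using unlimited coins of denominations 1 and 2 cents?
Coefficient of x^9 in 1/(1-x^1) · 1/(1-x^2). Use j coins of 2 for j = 0..⌊9/2⌋ = 4, the rest in 1s: 4 + 1 = 5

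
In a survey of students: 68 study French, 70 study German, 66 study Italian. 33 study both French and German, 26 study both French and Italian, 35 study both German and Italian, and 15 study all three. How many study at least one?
|A∪B∪C| = 68+70+66-33-26-35+15 = 125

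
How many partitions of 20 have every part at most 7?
Let r_j(i) = number of partitions of i into parts ≤ j, for i = 0..20. r_1(i) = 1 for all i; r_j(i) = r_{j-1}(i) + r_j(i-j). Rows j = 2..7: ≤2: 1 1 2 2 3 3 4 4 5 5 6 6 7 7 8 8 9 9 10 10 11; ≤3: 1 1 2 3 4 5 7 8 10 12 14 16 19 21 24 27 30 33 37 40 44; ≤4: 1 1 2 3 5 6 9 11 15 18 23 27 34 39 47 54 64 72 84 94 108; ≤5: 1 1 2 3 5 7 10 13 18 23 30 37 47 57 70 84 101 119 141 164 192; ≤6: 1 1 2 3 5 7 11 14 20 26 35 44 58 71 90 110 136 163 199 235 282; ≤7: 1 1 2 3 5 7 11 15 21 28 38 49 65 82 105 131 164 201 248 300 364. r_7(20) = 364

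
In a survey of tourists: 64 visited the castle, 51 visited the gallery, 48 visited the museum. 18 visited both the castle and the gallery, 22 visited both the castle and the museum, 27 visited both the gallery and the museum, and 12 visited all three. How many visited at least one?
|A∪B∪C| = 64+51+48-18-22-27+12 = 108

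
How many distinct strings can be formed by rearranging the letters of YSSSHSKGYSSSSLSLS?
17! / (1! × 1! × 10! × 2! × 2! × 1!) = 24504480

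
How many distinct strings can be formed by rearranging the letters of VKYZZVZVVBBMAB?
14! / (3! × 1! × 3! × 1! × 1! × 1! × 4!) = 100900800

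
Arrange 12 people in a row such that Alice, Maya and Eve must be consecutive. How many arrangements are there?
Treat the 3 as one block: (12-3+1)! × 3! = 3628800 × 6 = 21772800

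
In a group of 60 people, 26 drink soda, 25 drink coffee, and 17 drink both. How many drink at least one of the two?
|A∪B| = |A| + |B| - |A∩B| = 26 + 25 - 17 = 34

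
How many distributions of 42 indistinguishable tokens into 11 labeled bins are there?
C(42+11-1, 11-1) = C(52, 10) = 15820024220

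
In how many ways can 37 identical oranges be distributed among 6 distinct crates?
C(37+6-1, 6-1) = C(42, 5) = 850668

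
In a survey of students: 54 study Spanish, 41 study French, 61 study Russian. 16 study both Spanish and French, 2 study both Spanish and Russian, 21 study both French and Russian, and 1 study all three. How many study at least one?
|A∪B∪C| = 54+41+61-16-2-21+1 = 118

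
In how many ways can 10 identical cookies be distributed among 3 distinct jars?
C(10+3-1, 3-1) = C(12, 2) = 66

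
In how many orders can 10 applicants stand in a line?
10! = 3628800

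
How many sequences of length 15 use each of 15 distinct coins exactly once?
15! = 1307674368000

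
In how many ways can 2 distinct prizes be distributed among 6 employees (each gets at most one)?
P(6,2) = 6!/(6-2)! = 30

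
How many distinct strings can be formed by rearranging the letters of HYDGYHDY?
8! / (1! × 2! × 2! × 3!) = 1680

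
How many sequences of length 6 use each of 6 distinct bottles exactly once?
6! = 720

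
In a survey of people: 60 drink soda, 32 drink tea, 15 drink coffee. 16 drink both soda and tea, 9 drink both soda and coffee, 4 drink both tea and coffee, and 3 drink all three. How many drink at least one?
|A∪B∪C| = 60+32+15-16-9-4+3 = 81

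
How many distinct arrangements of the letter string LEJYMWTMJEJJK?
13! / (4! × 1! × 1! × 2! × 1! × 2! × 1! × 1!) = 64864800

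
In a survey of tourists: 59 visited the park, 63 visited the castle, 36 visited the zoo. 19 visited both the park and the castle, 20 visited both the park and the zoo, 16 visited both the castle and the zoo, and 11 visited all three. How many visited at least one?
|A∪B∪C| = 59+63+36-19-20-16+11 = 114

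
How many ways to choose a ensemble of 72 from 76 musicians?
C(76,72) = 76!/(72!×4!) = 1282975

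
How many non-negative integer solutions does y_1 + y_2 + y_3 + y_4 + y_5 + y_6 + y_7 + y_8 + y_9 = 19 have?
C(19+9-1, 9-1) = C(27, 8) = 2220075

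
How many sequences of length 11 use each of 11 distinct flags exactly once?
11! = 39916800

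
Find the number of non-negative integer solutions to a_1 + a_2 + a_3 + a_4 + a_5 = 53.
C(53+5-1, 5-1) = C(57, 4) = 395010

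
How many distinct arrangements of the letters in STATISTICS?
10! / (3! × 3! × 1! × 2! × 1!) = 50400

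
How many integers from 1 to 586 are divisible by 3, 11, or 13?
⌊586/3⌋+⌊586/11⌋+⌊586/13⌋ - ⌊586/33⌋-⌊586/39⌋-⌊586/143⌋ + ⌊586/429⌋ = 195+53+45 - 17-15-4 + 1 = 258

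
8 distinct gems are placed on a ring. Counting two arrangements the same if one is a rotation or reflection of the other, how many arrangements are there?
(8-1)!/2 = 5040/2 = 2520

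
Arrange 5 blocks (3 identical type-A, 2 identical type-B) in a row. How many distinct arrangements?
5! / (3! × 2!) = 10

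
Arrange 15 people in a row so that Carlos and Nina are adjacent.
Treat as block: (15-1)! × 2! = 87178291200 × 2 = 174356582400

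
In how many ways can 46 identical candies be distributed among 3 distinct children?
C(46+3-1, 3-1) = C(48, 2) = 1128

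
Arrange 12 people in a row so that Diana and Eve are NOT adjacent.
Total - adjacent = 12! - (12-1)!×2 = 479001600 - 79833600 = 399168000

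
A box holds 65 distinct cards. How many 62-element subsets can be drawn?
C(65,62) = 65!/(62!×3!) = 43680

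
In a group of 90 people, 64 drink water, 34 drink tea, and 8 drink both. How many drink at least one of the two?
|A∪B| = |A| + |B| - |A∩B| = 64 + 34 - 8 = 90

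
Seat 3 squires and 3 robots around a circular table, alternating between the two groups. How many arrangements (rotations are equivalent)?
Fix one of the squires: (3-1)! ways for the remaining squires, × 3! ways for the robots = 2 × 6 = 12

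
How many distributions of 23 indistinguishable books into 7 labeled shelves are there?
C(23+7-1, 7-1) = C(29, 6) = 475020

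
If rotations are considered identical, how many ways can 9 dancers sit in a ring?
Circular: fix one position, arrange the rest. (9-1)! = 40320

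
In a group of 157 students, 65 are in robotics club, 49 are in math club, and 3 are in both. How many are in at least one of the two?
|A∪B| = |A| + |B| - |A∩B| = 65 + 49 - 3 = 111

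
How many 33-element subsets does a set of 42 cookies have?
C(42,33) = 42!/(33!×9!) = 445891810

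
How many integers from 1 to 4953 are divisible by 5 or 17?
⌊4953/5⌋ + ⌊4953/17⌋ - ⌊4953/85⌋ = 990 + 291 - 58 = 1223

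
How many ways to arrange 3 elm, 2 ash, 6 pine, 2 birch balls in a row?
13! / (3! × 2! × 6! × 2!) = 360360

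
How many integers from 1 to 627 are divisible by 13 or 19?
⌊627/13⌋ + ⌊627/19⌋ - ⌊627/247⌋ = 48 + 33 - 2 = 79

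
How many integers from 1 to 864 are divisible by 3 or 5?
⌊864/3⌋ + ⌊864/5⌋ - ⌊864/15⌋ = 288 + 172 - 57 = 403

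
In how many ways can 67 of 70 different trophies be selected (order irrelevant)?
C(70,67) = 70!/(67!×3!) = 54740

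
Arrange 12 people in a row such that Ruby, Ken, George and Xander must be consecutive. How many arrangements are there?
Treat the 4 as one block: (12-4+1)! × 4! = 362880 × 24 = 8709120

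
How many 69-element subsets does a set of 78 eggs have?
C(78,69) = 78!/(69!×9!) = 182364632450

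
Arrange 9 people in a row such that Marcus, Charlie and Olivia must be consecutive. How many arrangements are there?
Treat the 3 as one block: (9-3+1)! × 3! = 5040 × 6 = 30240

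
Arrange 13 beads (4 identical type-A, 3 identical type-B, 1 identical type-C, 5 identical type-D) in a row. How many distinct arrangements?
13! / (4! × 3! × 1! × 5!) = 360360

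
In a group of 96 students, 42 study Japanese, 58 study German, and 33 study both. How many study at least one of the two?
|A∪B| = |A| + |B| - |A∩B| = 42 + 58 - 33 = 67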